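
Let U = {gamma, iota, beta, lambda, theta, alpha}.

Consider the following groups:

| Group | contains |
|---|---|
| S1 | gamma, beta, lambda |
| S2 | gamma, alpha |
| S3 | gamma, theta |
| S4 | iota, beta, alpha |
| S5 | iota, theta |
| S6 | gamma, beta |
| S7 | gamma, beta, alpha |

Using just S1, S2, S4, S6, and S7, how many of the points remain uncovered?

1

Union of S1, S2, S4, S6, S7 = {gamma, iota, beta, lambda, alpha}.
Not covered: theta — 1 point.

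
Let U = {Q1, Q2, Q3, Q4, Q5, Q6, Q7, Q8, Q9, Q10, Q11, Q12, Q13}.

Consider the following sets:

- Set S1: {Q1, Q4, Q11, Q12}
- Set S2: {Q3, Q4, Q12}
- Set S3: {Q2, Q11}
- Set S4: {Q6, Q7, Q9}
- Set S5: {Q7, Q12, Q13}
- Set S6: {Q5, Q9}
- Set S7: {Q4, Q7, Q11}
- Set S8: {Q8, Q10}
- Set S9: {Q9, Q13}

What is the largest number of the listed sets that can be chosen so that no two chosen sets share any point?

4

S2, S3, S4, S8 are pairwise disjoint (S2={Q3,Q4,Q12}; S3={Q2,Q11}; S4={Q6,Q7,Q9}; S8={Q8,Q10}).
Every remaining set overlaps one of these, and no 5 of the listed sets are pairwise disjoint, so 4 is the maximum.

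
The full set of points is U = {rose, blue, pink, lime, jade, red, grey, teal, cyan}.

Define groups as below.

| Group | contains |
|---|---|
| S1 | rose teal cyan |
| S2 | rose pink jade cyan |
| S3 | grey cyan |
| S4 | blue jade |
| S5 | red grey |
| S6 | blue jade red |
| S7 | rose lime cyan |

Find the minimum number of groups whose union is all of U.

5

S1 and S2 and S4 and S5 and S7 together: S1 ∪ S2 ∪ S4 ∪ S5 ∪ S7 = {rose, blue, pink, lime, jade, red, grey, teal, cyan} — every point is covered.
No 4 of the 7 groups cover everything (all 35 combinations miss at least one point), so 5 is optimal.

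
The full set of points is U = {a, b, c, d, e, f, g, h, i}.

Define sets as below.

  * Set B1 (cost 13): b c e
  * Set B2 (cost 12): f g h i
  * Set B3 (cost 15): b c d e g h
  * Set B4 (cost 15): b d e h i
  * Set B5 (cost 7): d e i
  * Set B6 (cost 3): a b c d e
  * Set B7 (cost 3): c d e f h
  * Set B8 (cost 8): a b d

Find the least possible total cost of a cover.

15

B2, B6 together cover every point (B2 ∪ B6 = {a, b, c, d, e, f, g, h, i}); total cost 12 + 3 = 15.
The greedy pick B6, B7, B2 costs 18; no covering selection beats 15.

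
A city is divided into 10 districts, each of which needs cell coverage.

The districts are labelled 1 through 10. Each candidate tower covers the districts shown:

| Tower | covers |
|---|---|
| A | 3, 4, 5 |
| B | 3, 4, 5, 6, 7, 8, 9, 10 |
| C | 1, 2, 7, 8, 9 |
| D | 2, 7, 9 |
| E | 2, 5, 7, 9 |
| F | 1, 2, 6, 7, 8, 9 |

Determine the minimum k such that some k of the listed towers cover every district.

2

B and F together: B ∪ F = {1, 2, 3, 4, 5, 6, 7, 8, 9, 10} — every district is covered.
No single tower has all 10 districts (the largest, B, has 8), so 2 is optimal.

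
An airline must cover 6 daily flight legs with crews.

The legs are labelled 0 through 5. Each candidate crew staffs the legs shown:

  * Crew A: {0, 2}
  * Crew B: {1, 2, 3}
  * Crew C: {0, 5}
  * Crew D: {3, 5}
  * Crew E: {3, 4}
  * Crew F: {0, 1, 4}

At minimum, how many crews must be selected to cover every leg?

3

A and D and F together: A ∪ D ∪ F = {0, 1, 2, 3, 4, 5} — every leg is covered.
No 2 of the 6 crews cover everything (all 15 combinations miss at least one leg), so 3 is optimal.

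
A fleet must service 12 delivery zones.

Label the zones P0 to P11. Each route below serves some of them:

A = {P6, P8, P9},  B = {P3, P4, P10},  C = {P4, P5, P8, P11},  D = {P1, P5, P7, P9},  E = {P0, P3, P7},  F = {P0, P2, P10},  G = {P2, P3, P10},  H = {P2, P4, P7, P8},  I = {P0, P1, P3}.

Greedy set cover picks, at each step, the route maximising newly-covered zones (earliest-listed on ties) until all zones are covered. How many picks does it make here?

5

Greedy: pick C (covers 4 new) → pick D (covers 3 new) → pick F (covers 3 new) → pick A (covers 1 new) → pick B (covers 1 new). Total picks: 5.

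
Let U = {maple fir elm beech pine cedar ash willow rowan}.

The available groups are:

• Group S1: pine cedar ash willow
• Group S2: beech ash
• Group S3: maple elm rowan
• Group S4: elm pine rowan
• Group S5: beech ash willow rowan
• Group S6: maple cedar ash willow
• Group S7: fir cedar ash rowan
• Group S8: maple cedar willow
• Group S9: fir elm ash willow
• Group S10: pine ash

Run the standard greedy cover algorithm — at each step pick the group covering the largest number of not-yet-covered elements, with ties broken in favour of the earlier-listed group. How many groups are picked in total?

Greedy: pick S1 (covers 4 new) → pick S3 (covers 3 new) → pick S2 (covers 1 new) → pick S7 (covers 1 new). Total picks: 4.

4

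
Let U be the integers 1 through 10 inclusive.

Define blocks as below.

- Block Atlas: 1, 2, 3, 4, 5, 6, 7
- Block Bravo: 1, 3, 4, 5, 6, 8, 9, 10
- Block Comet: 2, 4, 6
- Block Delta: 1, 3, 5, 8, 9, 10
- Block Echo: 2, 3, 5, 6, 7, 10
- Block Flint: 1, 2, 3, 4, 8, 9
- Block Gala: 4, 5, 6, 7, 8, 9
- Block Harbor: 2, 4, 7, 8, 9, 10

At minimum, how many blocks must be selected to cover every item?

2

Atlas and Bravo cover everything between them: the union {1, 2, 3, 4, 5, 6, 7, 8, 9, 10} is all of U.
No single block has all 10 items (the largest, Bravo, has 8), so 2 is optimal.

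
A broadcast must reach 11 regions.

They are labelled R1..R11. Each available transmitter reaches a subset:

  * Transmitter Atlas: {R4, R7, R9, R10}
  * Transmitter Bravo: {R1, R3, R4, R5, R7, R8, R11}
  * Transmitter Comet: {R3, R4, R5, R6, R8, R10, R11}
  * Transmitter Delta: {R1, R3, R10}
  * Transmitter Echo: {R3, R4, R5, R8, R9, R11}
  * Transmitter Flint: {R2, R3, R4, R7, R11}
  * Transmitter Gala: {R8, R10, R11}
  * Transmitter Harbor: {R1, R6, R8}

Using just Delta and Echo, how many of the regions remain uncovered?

Union of Delta, Echo = {R1, R3, R4, R5, R8, R9, R10, R11}.
Not covered: R2, R6, R7 — 3 regions.

3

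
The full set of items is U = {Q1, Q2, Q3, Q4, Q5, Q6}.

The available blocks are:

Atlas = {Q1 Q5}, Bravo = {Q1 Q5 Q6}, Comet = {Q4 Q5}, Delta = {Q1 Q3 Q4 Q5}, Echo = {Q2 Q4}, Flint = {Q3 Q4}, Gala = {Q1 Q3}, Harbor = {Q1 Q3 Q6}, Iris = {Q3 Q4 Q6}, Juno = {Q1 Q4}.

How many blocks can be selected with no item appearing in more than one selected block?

2

Atlas, Echo are pairwise disjoint (Atlas={Q1,Q5}; Echo={Q2,Q4}).
Every remaining block overlaps one of these, and no 3 of the listed blocks are pairwise disjoint, so 2 is the maximum.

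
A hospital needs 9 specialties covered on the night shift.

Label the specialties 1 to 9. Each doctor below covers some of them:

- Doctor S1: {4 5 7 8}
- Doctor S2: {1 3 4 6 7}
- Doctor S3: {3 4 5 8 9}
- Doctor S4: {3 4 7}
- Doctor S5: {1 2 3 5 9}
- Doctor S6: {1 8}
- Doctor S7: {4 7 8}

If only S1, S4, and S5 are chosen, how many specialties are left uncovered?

Union of S1, S4, S5 = {1, 2, 3, 4, 5, 7, 8, 9}.
Not covered: 6 — 1 specialty.

1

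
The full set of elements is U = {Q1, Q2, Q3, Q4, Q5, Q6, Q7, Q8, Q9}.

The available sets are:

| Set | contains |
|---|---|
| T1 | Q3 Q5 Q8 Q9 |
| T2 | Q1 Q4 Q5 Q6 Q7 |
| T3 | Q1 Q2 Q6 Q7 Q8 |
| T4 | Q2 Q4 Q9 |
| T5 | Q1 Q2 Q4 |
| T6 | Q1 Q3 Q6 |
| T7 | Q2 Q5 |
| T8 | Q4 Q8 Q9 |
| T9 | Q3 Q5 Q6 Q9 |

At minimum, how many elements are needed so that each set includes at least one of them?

3

H = {Q2, Q6, Q9} meets every set (each contains at least one member of H), and |H| = 3.
The sets T6, T7, T8 are pairwise disjoint, so any hitting set needs a separate element for each — at least 3. Hence 3 is optimal.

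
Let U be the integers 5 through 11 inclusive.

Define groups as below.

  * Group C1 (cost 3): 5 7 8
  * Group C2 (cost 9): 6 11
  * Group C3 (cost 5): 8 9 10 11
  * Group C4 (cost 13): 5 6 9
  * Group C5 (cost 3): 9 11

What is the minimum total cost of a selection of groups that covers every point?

17

C1, C2, C3 together cover every point (C1 ∪ C2 ∪ C3 = {5, 6, 7, 8, 9, 10, 11}); total cost 3 + 9 + 5 = 17.
The greedy pick C1, C5, C3, C2 costs 20; no covering selection beats 17.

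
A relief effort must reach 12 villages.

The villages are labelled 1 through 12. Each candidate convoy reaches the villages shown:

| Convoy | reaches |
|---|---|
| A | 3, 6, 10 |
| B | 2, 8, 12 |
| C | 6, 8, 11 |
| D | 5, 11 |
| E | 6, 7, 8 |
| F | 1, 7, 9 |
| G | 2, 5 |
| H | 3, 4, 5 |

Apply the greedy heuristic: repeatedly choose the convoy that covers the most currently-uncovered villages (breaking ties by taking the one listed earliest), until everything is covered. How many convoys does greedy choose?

5

Greedy: pick A (covers 3 new) → pick B (covers 3 new) → pick F (covers 3 new) → pick D (covers 2 new) → pick H (covers 1 new). Total picks: 5.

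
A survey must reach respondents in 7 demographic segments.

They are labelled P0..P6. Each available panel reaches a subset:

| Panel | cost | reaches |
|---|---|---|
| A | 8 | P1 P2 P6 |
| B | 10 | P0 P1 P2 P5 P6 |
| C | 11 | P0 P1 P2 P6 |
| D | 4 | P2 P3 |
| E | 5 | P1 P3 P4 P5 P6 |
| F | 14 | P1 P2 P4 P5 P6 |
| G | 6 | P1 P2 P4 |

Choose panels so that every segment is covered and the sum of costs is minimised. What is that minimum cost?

15

B, E together cover every segment (B ∪ E = {P0, P1, P2, P3, P4, P5, P6}); total cost 10 + 5 = 15.
The greedy pick E, D, B costs 19; no covering selection beats 15.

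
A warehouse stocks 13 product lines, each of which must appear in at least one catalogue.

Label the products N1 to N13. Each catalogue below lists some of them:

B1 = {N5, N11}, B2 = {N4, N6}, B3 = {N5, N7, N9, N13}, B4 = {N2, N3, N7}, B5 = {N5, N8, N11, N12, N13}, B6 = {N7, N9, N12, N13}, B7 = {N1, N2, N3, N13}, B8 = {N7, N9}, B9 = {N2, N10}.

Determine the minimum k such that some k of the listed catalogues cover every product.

5

Take {B2, B3, B5, B7, B9}. Their union is {N1, N2, N3, N4, N5, N6, N7, N8, N9, N10, N11, N12, N13}, which is all 13 products.
No 4 of the 9 catalogues cover everything (all 126 combinations miss at least one product), so 5 is optimal.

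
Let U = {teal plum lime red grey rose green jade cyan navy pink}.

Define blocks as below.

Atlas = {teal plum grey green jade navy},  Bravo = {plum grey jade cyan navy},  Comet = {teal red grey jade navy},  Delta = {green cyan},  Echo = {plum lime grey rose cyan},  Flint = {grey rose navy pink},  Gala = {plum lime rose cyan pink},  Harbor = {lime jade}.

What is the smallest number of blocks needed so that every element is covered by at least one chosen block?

3

Comet and Delta and Gala together: Comet ∪ Delta ∪ Gala = {teal, plum, lime, red, grey, rose, green, jade, cyan, navy, pink} — every element is covered.
Only Comet contains red, so Comet is forced; the remaining 6 elements need at least 2 more blocks (each remaining block adds at most 5) — so at least 3 blocks are needed, and 3 is optimal.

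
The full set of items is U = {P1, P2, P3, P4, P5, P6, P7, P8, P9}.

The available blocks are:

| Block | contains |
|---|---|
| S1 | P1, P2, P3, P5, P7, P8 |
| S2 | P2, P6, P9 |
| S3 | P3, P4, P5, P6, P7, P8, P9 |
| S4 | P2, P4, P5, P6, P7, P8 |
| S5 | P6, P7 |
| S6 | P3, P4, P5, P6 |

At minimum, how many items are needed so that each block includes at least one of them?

2

H = {P6, P8} meets every block (each contains at least one member of H), and |H| = 2.
No single item lies in every block, so at least 2 are needed and 2 is optimal.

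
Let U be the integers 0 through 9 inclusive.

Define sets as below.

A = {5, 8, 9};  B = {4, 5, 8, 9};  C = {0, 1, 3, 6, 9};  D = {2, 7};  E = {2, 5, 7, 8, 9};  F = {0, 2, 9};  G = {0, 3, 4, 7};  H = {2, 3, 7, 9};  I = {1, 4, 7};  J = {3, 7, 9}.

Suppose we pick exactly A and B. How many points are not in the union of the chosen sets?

6

Union of A, B = {4, 5, 8, 9}.
Not covered: 0, 1, 2, 3, 6, 7 — 6 points.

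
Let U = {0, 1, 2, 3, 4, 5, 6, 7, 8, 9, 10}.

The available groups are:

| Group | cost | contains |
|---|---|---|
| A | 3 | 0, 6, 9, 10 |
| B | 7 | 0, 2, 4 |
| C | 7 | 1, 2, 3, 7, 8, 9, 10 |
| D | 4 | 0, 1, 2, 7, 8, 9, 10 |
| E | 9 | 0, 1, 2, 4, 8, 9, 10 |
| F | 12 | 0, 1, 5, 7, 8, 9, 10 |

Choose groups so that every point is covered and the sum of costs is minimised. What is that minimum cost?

29

A, B, C, F together cover every point (A ∪ B ∪ C ∪ F = {0, 1, 2, 3, 4, 5, 6, 7, 8, 9, 10}); total cost 3 + 7 + 7 + 12 = 29.
The greedy pick D, A, B, C, F costs 33; no covering selection beats 29.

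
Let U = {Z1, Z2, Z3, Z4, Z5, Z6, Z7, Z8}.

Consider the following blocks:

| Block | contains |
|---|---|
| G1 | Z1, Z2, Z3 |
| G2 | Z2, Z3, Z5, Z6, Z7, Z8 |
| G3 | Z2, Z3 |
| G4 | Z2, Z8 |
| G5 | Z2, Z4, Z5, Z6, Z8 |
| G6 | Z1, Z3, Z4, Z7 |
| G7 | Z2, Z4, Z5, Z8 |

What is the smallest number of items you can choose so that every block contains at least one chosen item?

2

The 2 items {Z2, Z4} hit every block.
The blocks G4, G6 are pairwise disjoint, so any hitting set needs a separate item for each — at least 2. Hence 2 is optimal.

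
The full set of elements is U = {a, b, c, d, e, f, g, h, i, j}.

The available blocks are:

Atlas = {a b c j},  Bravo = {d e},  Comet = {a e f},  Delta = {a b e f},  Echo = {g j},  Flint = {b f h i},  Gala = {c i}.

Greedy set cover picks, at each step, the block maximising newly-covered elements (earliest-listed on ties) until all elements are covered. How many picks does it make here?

4

Greedy: pick Atlas (covers 4 new) → pick Flint (covers 3 new) → pick Bravo (covers 2 new) → pick Echo (covers 1 new). Total picks: 4.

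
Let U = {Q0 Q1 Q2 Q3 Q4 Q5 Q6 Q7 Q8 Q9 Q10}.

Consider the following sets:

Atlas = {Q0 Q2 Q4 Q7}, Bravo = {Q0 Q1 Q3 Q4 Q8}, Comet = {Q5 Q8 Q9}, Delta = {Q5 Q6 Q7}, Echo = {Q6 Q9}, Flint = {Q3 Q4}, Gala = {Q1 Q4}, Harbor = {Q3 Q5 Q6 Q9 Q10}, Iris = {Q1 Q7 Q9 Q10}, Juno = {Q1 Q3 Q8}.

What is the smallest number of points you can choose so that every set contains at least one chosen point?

The 4 points {Q4, Q6, Q8, Q10} hit every set.
No choice of 3 points meets every set, so 4 is the minimum.

4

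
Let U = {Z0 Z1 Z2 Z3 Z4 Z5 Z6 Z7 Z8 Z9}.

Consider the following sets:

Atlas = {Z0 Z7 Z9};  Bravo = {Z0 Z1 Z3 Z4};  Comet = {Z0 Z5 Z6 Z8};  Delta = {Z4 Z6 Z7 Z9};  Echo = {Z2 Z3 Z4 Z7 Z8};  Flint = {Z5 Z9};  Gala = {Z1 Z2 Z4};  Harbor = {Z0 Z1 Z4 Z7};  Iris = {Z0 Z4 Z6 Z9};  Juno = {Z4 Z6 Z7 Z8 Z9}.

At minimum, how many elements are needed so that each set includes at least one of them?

The 3 elements {Z4, Z6, Z9} hit every set.
No choice of 2 elements meets every set, so 3 is the minimum.

3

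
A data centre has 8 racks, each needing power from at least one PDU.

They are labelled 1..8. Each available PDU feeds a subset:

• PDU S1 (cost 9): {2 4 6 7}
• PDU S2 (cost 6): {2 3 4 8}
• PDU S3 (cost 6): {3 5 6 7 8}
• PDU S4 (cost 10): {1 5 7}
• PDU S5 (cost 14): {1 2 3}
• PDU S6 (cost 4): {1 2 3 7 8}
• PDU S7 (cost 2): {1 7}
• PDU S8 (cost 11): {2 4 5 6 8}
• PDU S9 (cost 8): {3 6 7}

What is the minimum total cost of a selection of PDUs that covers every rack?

14

S2, S3, S7 together cover every rack (S2 ∪ S3 ∪ S7 = {1, 2, 3, 4, 5, 6, 7, 8}); total cost 6 + 6 + 2 = 14.
The greedy pick S6, S3, S2 costs 16; no covering selection beats 14.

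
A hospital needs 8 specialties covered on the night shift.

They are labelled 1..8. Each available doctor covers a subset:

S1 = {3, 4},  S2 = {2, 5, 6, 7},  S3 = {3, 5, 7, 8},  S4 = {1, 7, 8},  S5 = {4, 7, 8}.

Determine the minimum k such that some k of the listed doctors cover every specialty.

S1 and S2 and S4 together: S1 ∪ S2 ∪ S4 = {1, 2, 3, 4, 5, 6, 7, 8} — every specialty is covered.
Only S4 contains 1, so S4 is forced; the remaining 5 specialties need at least 2 more doctors (each remaining doctor adds at most 3) — so at least 3 doctors are needed, and 3 is optimal.

3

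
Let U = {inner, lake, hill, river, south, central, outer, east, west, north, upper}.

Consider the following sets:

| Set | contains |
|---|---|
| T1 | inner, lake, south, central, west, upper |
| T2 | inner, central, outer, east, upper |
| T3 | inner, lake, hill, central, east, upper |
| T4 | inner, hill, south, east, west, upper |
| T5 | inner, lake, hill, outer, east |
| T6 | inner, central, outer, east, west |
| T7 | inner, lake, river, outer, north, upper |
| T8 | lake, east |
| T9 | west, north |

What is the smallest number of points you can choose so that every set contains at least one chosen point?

The 3 points {river, east, west} hit every set.
No choice of 2 points meets every set, so 3 is the minimum.

3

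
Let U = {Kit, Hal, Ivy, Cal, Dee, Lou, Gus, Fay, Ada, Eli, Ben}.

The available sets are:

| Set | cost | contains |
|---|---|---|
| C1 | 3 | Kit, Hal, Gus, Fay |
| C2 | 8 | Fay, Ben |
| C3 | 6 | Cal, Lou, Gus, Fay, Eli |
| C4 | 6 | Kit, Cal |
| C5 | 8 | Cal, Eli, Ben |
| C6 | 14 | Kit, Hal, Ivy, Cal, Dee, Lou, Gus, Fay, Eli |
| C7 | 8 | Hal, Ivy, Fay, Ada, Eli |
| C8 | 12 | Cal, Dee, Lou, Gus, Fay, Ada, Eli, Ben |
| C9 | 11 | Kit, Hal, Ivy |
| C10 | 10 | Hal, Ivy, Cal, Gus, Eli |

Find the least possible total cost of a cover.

C1, C7, C8 together cover every element (C1 ∪ C7 ∪ C8 = {Kit, Hal, Ivy, Cal, Dee, Lou, Gus, Fay, Ada, Eli, Ben}); total cost 3 + 8 + 12 = 23.
The greedy pick C1, C3, C7, C8 costs 29; no covering selection beats 23.

23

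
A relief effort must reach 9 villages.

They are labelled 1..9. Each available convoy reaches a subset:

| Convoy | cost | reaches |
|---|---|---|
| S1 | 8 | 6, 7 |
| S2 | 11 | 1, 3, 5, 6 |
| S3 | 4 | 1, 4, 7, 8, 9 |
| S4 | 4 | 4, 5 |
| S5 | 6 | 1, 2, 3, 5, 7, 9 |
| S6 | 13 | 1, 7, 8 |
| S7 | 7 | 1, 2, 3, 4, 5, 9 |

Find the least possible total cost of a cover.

S1, S3, S5 together cover every village (S1 ∪ S3 ∪ S5 = {1, 2, 3, 4, 5, 6, 7, 8, 9}); total cost 8 + 4 + 6 = 18.
No covering selection has total cost below 18.

18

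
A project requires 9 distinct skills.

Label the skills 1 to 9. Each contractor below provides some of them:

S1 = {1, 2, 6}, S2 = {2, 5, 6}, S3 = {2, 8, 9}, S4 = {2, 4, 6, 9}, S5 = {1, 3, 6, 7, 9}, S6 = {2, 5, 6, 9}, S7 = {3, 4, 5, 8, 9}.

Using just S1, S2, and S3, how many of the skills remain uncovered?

3

Union of S1, S2, S3 = {1, 2, 5, 6, 8, 9}.
Not covered: 3, 4, 7 — 3 skills.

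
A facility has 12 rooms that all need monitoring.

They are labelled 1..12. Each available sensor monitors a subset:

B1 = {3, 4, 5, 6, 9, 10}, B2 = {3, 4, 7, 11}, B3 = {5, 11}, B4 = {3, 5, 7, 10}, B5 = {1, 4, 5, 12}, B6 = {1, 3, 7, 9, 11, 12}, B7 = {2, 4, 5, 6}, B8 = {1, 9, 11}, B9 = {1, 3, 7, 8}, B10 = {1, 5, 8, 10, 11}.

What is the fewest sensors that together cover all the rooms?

3

Take {B6, B7, B10}. Their union is {1, 2, 3, 4, 5, 6, 7, 8, 9, 10, 11, 12}, which is all 12 rooms.
Only B7 contains 2, so B7 is forced; the remaining 8 rooms need at least 2 more sensors (each remaining sensor adds at most 6) — so at least 3 sensors are needed, and 3 is optimal.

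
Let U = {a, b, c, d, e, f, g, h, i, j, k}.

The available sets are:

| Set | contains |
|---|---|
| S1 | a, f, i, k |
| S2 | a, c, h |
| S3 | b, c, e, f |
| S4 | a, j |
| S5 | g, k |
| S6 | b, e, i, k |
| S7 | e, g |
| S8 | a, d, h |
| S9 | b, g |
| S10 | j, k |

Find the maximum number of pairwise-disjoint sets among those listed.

3

S7, S8, S10 are pairwise disjoint (S7={e,g}; S8={a,d,h}; S10={j,k}).
Every remaining set overlaps one of these, and no 4 of the listed sets are pairwise disjoint, so 3 is the maximum.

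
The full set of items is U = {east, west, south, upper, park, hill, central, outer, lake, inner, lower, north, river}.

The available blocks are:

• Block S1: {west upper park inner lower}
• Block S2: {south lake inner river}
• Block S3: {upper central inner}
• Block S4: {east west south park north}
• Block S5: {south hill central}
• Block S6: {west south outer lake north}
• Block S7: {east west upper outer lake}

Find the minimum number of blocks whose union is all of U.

5

S1 and S2 and S4 and S5 and S7 together: S1 ∪ S2 ∪ S4 ∪ S5 ∪ S7 = {east, west, south, upper, park, hill, central, outer, lake, inner, lower, north, river} — every item is covered.
No 4 of the 7 blocks cover everything (all 35 combinations miss at least one item), so 5 is optimal.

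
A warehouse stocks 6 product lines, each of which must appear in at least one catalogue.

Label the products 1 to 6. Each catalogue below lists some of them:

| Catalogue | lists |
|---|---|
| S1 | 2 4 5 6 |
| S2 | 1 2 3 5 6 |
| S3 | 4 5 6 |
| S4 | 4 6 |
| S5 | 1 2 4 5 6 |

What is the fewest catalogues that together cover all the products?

S2 and S4 together: S2 ∪ S4 = {1, 2, 3, 4, 5, 6} — every product is covered.
No single catalogue has all 6 products (the largest, S2, has 5), so 2 is optimal.

2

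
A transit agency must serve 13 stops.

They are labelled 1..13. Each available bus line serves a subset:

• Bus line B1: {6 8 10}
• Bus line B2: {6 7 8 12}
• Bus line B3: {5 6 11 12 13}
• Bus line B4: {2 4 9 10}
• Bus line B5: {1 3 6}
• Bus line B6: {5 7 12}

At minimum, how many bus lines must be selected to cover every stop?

Take {B2, B3, B4, B5}. Their union is {1, 2, 3, 4, 5, 6, 7, 8, 9, 10, 11, 12, 13}, which is all 13 stops.
Only B5 contains 1, so B5 is forced; the remaining 10 stops need at least 3 more bus lines (each remaining bus line adds at most 4) — so at least 4 bus lines are needed, and 4 is optimal.

4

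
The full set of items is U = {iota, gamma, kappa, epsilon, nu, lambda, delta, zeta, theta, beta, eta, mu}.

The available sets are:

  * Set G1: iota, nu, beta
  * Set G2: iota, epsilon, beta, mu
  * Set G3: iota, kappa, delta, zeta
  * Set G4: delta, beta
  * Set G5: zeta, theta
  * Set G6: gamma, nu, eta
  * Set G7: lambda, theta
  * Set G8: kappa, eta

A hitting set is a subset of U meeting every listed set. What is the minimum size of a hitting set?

H = {kappa, nu, theta, beta} meets every set (each contains at least one member of H), and |H| = 4.
No choice of 3 items meets every set, so 4 is the minimum.

4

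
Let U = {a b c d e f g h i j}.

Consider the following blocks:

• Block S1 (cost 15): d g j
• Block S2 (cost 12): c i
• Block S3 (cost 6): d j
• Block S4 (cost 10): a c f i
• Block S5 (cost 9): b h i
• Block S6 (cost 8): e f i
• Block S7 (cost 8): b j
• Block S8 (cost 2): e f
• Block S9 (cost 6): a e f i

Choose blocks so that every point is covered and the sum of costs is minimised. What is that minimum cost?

36

S1, S4, S5, S8 together cover every point (S1 ∪ S4 ∪ S5 ∪ S8 = {a, b, c, d, e, f, g, h, i, j}); total cost 15 + 10 + 9 + 2 = 36.
The greedy pick S8, S3, S5, S4, S1 costs 42; no covering selection beats 36.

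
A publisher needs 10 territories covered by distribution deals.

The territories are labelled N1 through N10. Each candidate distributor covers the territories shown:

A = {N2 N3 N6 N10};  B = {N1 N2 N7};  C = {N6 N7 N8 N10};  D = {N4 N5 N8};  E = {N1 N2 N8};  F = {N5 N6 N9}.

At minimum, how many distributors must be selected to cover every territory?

4

A and B and D and F together: A ∪ B ∪ D ∪ F = {N1, N2, N3, N4, N5, N6, N7, N8, N9, N10} — every territory is covered.
Only F contains N9, so F is forced; the remaining 7 territories need at least 3 more distributors (each remaining distributor adds at most 3) — so at least 4 distributors are needed, and 4 is optimal.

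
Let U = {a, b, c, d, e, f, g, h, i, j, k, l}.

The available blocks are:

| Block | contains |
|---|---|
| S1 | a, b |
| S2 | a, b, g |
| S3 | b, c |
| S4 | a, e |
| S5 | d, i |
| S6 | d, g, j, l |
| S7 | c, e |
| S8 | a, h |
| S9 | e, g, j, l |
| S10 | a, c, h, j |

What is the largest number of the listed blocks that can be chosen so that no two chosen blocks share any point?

4

S3, S5, S8, S9 are pairwise disjoint (S3={b,c}; S5={d,i}; S8={a,h}; S9={e,g,j,l}).
Every remaining block overlaps one of these, and no 5 of the listed blocks are pairwise disjoint, so 4 is the maximum.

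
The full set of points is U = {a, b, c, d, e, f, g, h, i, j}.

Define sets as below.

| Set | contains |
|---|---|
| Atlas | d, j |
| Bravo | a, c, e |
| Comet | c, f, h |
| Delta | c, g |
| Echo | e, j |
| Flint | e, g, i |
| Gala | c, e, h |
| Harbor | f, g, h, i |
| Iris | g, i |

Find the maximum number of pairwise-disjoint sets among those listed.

Atlas, Bravo, Harbor are pairwise disjoint (Atlas={d,j}; Bravo={a,c,e}; Harbor={f,g,h,i}).
Every remaining set overlaps one of these, and no 4 of the listed sets are pairwise disjoint, so 3 is the maximum.

3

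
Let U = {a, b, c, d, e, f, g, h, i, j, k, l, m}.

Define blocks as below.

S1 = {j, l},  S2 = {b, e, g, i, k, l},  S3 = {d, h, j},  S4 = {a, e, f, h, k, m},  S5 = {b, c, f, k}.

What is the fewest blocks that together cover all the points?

4

S2 and S3 and S4 and S5 together: S2 ∪ S3 ∪ S4 ∪ S5 = {a, b, c, d, e, f, g, h, i, j, k, l, m} — every point is covered.
Only S5 contains c, so S5 is forced; the remaining 9 points need at least 3 more blocks (each remaining block adds at most 4) — so at least 4 blocks are needed, and 4 is optimal.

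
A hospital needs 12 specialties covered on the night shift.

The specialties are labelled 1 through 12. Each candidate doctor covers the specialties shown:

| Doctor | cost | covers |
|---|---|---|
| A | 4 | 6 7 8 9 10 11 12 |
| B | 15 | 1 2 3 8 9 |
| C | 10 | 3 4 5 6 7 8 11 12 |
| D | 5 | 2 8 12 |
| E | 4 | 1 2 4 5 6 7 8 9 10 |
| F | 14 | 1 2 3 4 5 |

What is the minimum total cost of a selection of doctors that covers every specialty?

C, E together cover every specialty (C ∪ E = {1, 2, 3, 4, 5, 6, 7, 8, 9, 10, 11, 12}); total cost 10 + 4 = 14.
The greedy pick E, A, C costs 18; no covering selection beats 14.

14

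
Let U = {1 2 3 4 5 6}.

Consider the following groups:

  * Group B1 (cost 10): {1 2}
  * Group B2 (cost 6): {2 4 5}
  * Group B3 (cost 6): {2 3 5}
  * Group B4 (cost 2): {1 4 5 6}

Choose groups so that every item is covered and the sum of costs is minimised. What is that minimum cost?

8

B3, B4 together cover every item (B3 ∪ B4 = {1, 2, 3, 4, 5, 6}); total cost 6 + 2 = 8.
No covering selection has total cost below 8.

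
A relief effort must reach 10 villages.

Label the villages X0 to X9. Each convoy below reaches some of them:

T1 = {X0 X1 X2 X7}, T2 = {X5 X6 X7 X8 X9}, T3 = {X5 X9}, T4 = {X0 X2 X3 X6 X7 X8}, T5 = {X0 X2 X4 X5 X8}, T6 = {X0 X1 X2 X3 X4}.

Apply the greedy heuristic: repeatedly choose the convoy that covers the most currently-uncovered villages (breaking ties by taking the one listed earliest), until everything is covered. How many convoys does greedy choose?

Greedy: pick T4 (covers 6 new) → pick T2 (covers 2 new) → pick T6 (covers 2 new). Total picks: 3.
(The true minimum cover uses only 2 convoys, so greedy is not optimal here.)

3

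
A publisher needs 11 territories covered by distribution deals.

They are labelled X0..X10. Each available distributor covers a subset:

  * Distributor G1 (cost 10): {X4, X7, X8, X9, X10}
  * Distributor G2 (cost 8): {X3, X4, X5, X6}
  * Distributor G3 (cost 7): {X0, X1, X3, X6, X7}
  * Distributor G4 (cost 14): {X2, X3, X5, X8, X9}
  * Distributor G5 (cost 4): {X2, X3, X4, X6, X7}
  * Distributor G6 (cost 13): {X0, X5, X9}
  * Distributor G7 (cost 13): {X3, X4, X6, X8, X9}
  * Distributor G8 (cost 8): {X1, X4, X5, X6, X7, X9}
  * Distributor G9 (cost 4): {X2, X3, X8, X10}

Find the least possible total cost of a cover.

19

G3, G8, G9 together cover every territory (G3 ∪ G8 ∪ G9 = {X0, X1, X2, X3, X4, X5, X6, X7, X8, X9, X10}); total cost 7 + 8 + 4 = 19.
The greedy pick G5, G9, G8, G3 costs 23; no covering selection beats 19.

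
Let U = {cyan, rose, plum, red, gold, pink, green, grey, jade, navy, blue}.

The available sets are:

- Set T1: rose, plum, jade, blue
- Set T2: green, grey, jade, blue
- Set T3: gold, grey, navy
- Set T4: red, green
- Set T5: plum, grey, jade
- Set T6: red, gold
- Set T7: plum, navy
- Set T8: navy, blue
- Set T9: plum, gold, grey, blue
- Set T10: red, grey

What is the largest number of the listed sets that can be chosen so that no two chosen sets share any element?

T1, T3, T4 are pairwise disjoint (T1={rose,plum,jade,blue}; T3={gold,grey,navy}; T4={red,green}).
Every remaining set overlaps one of these, and no 4 of the listed sets are pairwise disjoint, so 3 is the maximum.

3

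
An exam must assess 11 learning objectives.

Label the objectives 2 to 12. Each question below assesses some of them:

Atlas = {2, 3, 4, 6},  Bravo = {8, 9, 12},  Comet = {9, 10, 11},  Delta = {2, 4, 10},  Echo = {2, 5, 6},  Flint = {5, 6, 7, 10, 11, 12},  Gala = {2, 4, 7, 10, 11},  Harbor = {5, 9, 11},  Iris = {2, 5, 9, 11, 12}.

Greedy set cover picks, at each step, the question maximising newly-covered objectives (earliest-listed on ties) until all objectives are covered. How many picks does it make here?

3

Greedy: pick Flint (covers 6 new) → pick Atlas (covers 3 new) → pick Bravo (covers 2 new). Total picks: 3.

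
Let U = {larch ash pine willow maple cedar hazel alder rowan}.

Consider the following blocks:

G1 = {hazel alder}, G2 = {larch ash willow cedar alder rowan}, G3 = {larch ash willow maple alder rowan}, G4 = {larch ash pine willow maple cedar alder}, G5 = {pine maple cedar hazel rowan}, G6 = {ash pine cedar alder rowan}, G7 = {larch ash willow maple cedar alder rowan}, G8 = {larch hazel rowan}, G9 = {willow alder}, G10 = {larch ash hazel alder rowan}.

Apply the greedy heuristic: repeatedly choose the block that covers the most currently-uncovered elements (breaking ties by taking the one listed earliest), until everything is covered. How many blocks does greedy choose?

Greedy: pick G4 (covers 7 new) → pick G5 (covers 2 new). Total picks: 2.

2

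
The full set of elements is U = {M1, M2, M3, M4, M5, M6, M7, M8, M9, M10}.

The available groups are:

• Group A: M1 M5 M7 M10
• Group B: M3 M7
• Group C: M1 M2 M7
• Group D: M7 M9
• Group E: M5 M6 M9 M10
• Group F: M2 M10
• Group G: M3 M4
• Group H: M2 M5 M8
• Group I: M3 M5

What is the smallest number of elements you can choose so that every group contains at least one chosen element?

The 4 elements {M2, M3, M5, M9} hit every group.
No choice of 3 elements meets every group, so 4 is the minimum.

4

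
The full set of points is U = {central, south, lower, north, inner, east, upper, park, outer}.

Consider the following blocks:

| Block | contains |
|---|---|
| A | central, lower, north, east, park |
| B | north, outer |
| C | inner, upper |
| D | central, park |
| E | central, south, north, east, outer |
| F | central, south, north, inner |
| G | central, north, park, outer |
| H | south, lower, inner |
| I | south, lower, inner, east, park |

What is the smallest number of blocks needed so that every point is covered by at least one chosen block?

C, G, and I cover everything between them: the union {central, south, lower, north, inner, east, upper, park, outer} is all of U.
Only C contains upper, so C is forced; the remaining 7 points need at least 2 more blocks (each remaining block adds at most 5) — so at least 3 blocks are needed, and 3 is optimal.

3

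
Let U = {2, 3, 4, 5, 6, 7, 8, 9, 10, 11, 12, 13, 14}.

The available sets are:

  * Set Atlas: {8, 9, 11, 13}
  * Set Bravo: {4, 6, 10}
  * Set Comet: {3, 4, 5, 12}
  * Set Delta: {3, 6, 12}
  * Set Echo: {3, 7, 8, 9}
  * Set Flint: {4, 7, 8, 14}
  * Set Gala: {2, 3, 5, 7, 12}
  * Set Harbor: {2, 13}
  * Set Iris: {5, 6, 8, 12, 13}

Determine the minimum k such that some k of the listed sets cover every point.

4

Take {Atlas, Bravo, Flint, Gala}. Their union is {2, 3, 4, 5, 6, 7, 8, 9, 10, 11, 12, 13, 14}, which is all 13 points.
Only Flint contains 14, so Flint is forced; the remaining 9 points need at least 3 more sets (each remaining set adds at most 4) — so at least 4 sets are needed, and 4 is optimal.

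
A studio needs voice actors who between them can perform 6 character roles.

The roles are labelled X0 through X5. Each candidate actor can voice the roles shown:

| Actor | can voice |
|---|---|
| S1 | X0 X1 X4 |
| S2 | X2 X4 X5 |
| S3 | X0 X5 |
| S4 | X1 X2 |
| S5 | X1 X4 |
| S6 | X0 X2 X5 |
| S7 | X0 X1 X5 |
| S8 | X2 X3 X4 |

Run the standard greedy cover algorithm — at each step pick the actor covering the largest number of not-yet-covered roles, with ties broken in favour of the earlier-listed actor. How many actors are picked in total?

3

Greedy: pick S1 (covers 3 new) → pick S2 (covers 2 new) → pick S8 (covers 1 new). Total picks: 3.
(The true minimum cover uses only 2 actors, so greedy is not optimal here.)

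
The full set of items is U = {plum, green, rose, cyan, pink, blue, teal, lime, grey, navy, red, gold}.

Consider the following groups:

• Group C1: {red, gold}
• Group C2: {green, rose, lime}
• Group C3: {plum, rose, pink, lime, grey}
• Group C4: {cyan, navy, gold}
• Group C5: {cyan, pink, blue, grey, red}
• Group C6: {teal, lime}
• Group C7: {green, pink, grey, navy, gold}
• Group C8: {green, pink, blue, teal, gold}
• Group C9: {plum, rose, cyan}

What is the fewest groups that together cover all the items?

C3, C5, C7, and C8 cover everything between them: the union {plum, green, rose, cyan, pink, blue, teal, lime, grey, navy, red, gold} is all of U.
No 3 of the 9 groups cover everything (all 84 combinations miss at least one item), so 4 is optimal.

4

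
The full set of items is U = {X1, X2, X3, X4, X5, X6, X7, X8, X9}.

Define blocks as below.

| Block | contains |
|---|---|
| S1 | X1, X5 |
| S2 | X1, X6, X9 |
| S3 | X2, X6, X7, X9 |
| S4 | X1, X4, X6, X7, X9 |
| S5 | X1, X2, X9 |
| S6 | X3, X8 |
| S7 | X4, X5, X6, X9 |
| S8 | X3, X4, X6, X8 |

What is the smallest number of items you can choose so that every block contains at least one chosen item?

3

H = {X3, X5, X9} meets every block (each contains at least one member of H), and |H| = 3.
The blocks S1, S3, S6 are pairwise disjoint, so any hitting set needs a separate item for each — at least 3. Hence 3 is optimal.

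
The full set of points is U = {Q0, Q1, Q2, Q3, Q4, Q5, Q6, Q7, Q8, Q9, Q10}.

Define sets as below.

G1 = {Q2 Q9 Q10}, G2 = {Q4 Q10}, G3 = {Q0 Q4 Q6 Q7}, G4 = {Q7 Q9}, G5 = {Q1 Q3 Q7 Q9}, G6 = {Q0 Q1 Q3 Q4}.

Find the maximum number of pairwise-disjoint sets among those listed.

G1, G6 are pairwise disjoint (G1={Q2,Q9,Q10}; G6={Q0,Q1,Q3,Q4}).
Every remaining set overlaps one of these, and no 3 of the listed sets are pairwise disjoint, so 2 is the maximum.

2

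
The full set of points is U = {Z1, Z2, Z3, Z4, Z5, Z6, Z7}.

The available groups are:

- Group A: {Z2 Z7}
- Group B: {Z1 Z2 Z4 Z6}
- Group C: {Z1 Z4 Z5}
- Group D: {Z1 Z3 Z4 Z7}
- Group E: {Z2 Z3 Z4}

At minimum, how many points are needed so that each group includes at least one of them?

2

Take H = {Z1, Z2}. Each listed group contains at least one of these, so H is a hitting set of size 2.
The groups A, C are pairwise disjoint, so any hitting set needs a separate point for each — at least 2. Hence 2 is optimal.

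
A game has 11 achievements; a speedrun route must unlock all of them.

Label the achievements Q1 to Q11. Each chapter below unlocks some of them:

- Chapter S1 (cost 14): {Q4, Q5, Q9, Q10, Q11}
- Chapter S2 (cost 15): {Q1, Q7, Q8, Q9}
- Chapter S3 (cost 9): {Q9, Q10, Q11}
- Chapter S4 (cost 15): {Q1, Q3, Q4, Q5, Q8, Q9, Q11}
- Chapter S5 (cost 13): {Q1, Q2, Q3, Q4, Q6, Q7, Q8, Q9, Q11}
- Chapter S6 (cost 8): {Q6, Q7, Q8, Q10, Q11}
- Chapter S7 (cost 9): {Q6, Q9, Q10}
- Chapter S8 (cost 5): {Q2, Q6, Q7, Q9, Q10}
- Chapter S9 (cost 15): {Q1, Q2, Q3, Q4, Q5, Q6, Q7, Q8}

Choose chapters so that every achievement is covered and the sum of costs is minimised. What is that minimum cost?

20

S4, S8 together cover every achievement (S4 ∪ S8 = {Q1, Q2, Q3, Q4, Q5, Q6, Q7, Q8, Q9, Q10, Q11}); total cost 15 + 5 = 20.
No covering selection has total cost below 20.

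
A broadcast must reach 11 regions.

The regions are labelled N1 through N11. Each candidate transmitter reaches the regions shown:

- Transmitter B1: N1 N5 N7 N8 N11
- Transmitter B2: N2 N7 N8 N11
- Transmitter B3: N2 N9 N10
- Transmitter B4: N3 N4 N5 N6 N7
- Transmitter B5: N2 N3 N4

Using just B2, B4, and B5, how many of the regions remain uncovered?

3

Union of B2, B4, B5 = {N2, N3, N4, N5, N6, N7, N8, N11}.
Not covered: N1, N9, N10 — 3 regions.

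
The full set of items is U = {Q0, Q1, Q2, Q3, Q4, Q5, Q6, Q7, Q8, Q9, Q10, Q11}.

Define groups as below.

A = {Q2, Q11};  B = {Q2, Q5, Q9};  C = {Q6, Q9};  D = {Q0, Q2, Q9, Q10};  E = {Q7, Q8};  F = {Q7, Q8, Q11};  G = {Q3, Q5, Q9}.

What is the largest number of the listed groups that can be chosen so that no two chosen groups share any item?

A, E, G are pairwise disjoint (A={Q2,Q11}; E={Q7,Q8}; G={Q3,Q5,Q9}).
Every remaining group overlaps one of these, and no 4 of the listed groups are pairwise disjoint, so 3 is the maximum.

3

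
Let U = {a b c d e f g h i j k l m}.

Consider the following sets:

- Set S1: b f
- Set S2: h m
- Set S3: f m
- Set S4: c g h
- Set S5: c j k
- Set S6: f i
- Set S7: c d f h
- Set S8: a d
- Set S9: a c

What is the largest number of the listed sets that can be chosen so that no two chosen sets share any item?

S1, S2, S5, S8 are pairwise disjoint (S1={b,f}; S2={h,m}; S5={c,j,k}; S8={a,d}).
Every remaining set overlaps one of these, and no 5 of the listed sets are pairwise disjoint, so 4 is the maximum.

4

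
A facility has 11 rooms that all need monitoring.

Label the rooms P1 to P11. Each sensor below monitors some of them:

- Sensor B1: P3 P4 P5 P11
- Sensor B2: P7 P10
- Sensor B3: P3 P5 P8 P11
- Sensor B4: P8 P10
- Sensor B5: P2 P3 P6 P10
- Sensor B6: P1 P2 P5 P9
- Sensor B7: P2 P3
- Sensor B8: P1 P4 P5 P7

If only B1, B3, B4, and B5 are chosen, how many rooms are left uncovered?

Union of B1, B3, B4, B5 = {P2, P3, P4, P5, P6, P8, P10, P11}.
Not covered: P1, P7, P9 — 3 rooms.

3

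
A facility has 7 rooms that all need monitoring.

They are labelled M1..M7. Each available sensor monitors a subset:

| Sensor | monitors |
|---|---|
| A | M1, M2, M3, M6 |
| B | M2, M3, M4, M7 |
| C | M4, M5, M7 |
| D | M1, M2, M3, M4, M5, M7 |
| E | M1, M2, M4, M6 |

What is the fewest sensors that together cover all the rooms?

Take {A, D}. Their union is {M1, M2, M3, M4, M5, M6, M7}, which is all 7 rooms.
No single sensor has all 7 rooms (the largest, D, has 6), so 2 is optimal.

2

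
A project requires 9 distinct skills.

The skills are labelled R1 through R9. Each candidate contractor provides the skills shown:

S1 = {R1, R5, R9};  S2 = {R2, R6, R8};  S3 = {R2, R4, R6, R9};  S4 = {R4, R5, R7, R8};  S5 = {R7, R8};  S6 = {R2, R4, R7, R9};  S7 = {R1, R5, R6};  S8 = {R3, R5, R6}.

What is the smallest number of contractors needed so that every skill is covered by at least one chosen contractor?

4

Take {S1, S3, S5, S8}. Their union is {R1, R2, R3, R4, R5, R6, R7, R8, R9}, which is all 9 skills.
No 3 of the 8 contractors cover everything (all 56 combinations miss at least one skill), so 4 is optimal.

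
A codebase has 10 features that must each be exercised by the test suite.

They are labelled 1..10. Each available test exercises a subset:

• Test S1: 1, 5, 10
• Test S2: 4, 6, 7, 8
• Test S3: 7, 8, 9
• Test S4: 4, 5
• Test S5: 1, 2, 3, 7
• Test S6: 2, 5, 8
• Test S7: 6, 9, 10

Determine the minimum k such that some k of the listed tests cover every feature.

S3 and S4 and S5 and S7 together: S3 ∪ S4 ∪ S5 ∪ S7 = {1, 2, 3, 4, 5, 6, 7, 8, 9, 10} — every feature is covered.
No 3 of the 7 tests cover everything (all 35 combinations miss at least one feature), so 4 is optimal.

4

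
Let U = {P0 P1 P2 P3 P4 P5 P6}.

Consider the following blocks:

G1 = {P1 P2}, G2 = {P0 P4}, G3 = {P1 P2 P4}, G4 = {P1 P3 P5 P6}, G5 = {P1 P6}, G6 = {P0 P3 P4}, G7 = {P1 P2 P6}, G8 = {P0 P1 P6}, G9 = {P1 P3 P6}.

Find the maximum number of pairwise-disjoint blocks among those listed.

G1, G2 are pairwise disjoint (G1={P1,P2}; G2={P0,P4}).
Every remaining block overlaps one of these, and no 3 of the listed blocks are pairwise disjoint, so 2 is the maximum.

2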